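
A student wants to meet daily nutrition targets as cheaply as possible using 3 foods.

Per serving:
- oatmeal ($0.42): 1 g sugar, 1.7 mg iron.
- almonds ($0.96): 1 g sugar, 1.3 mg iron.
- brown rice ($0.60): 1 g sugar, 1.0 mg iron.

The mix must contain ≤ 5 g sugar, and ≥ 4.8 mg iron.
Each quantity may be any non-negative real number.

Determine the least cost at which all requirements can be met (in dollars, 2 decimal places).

$1.19

Let x1 = servings of oatmeal, x2 = servings of almonds, x3 = servings of brown rice.
Minimize 0.42x1 + 0.96x2 + 0.6x3 with:
  1x1 + 1x2 + 1x3 ≤ 5   (sugar)
  1.7x1 + 1.3x2 + 1x3 ≥ 4.8   (iron)
  x1, x2, x3 ≥ 0.
The minimum-cost mix takes nothing from almonds, brown rice — only oatmeal. The iron requirement is met with equality.
So oatmeal = 2.824 servings.
Cost = 0.42·2.824 = 1.1861.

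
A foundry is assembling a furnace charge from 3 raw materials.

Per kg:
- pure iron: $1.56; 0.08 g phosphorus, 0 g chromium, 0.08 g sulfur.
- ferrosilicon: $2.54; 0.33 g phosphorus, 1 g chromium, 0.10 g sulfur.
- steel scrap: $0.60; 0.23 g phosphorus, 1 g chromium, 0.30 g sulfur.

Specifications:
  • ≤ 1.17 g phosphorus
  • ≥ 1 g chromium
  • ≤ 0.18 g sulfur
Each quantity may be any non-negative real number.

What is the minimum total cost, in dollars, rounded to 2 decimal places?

$1.76

Set it up as a linear program. Let x1 = kg of pure iron, x2 = kg of ferrosilicon, x3 = kg of steel scrap.
min 1.56x1 + 2.54x2 + 0.6x3 subject to:
  0.08x1 + 0.33x2 + 0.23x3 ≤ 1.17   (phosphorus)
  1x2 + 1x3 ≥ 1   (chromium)
  0.08x1 + 0.1x2 + 0.3x3 ≤ 0.18   (sulfur)
  x1, x2, x3 ≥ 0.
At the optimum only ferrosilicon, steel scrap are positive (pure iron = 0). There the chromium and sulfur constraints are tight.
Solving gives x2 = 0.6, x3 = 0.4.
Objective = 2.54·0.6 + 0.6·0.4 = 1.7640.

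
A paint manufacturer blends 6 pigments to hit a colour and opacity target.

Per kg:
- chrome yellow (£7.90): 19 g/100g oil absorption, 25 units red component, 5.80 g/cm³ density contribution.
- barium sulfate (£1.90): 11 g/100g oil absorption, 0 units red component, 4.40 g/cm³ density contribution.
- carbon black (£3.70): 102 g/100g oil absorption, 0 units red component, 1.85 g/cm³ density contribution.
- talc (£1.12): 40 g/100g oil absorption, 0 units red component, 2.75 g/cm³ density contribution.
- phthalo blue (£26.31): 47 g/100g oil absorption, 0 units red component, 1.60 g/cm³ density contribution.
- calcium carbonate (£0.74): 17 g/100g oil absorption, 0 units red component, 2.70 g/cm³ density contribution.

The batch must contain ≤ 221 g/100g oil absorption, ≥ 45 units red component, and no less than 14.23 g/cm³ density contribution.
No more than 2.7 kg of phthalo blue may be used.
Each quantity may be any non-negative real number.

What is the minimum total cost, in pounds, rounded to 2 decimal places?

£15.26

Let x1 = kg of chrome yellow, x2 = kg of barium sulfate, x3 = kg of carbon black, x4 = kg of talc, x5 = kg of phthalo blue, x6 = kg of calcium carbonate.
Minimise 7.9x1 + 1.9x2 + 3.7x3 + 1.12x4 + 26.31x5 + 0.74x6 with:
  19x1 + 11x2 + 102x3 + 40x4 + 47x5 + 17x6 ≤ 221   (oil absorption)
  25x1 ≥ 45   (red component)
  5.8x1 + 4.4x2 + 1.85x3 + 2.75x4 + 1.6x5 + 2.7x6 ≥ 14.23   (density contribution)
  x5 ≤ 2.7
  x1, x2, x3, x4, x5, x6 ≥ 0.
The optimal basis is {chrome yellow, calcium carbonate}; barium sulfate, carbon black, talc, phthalo blue drop out. There the red component and density contribution constraints are tight.
Solving gives x1 = 1.8, x6 = 1.404.
Cost = 7.9·1.8 + 0.74·1.404 = 15.2590.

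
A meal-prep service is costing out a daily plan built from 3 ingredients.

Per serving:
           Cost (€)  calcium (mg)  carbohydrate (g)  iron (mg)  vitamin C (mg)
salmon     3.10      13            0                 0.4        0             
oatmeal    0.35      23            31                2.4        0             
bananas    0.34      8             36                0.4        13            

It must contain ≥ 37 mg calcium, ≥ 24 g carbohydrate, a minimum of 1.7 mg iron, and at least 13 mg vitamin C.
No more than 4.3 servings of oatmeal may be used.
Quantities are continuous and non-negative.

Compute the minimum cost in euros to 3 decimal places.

Let x1 = servings of salmon, x2 = servings of oatmeal, x3 = servings of bananas.
min 3.1x1 + 0.35x2 + 0.34x3 s.t.:
  13x1 + 23x2 + 8x3 ≥ 37   (calcium)
  31x2 + 36x3 ≥ 24   (carbohydrate)
  0.4x1 + 2.4x2 + 0.4x3 ≥ 1.7   (iron)
  13x3 ≥ 13   (vitamin C)
  x2 ≤ 4.3
  x1, x2, x3 ≥ 0.
At the optimum only oatmeal, bananas are positive (salmon = 0). Binding constraints: calcium and vitamin C.
So oatmeal = 1.261 servings, bananas = 1 serving.
Cost = 0.35·1.261 + 0.34·1 = 0.78135.

€0.781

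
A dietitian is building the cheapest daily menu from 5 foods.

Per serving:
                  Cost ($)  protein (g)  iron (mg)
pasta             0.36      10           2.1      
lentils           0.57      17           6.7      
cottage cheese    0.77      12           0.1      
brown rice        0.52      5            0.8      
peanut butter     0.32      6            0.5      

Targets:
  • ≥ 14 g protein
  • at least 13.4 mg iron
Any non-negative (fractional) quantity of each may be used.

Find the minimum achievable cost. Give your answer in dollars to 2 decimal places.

Treat it as an LP. Let x1 = servings of pasta, x2 = servings of lentils, x3 = servings of cottage cheese, x4 = servings of brown rice, x5 = servings of peanut butter.
min 0.36x1 + 0.57x2 + 0.77x3 + 0.52x4 + 0.32x5 subject to:
  10x1 + 17x2 + 12x3 + 5x4 + 6x5 ≥ 14   (protein)
  2.1x1 + 6.7x2 + 0.1x3 + 0.8x4 + 0.5x5 ≥ 13.4   (iron)
  x1, x2, x3, x4, x5 ≥ 0.
The minimum-cost mix takes nothing from pasta, cottage cheese, brown rice, peanut butter — only lentils. The iron requirement is met with equality.
So lentils = 2 servings.
Objective = 0.57·2 = 1.1400.

$1.14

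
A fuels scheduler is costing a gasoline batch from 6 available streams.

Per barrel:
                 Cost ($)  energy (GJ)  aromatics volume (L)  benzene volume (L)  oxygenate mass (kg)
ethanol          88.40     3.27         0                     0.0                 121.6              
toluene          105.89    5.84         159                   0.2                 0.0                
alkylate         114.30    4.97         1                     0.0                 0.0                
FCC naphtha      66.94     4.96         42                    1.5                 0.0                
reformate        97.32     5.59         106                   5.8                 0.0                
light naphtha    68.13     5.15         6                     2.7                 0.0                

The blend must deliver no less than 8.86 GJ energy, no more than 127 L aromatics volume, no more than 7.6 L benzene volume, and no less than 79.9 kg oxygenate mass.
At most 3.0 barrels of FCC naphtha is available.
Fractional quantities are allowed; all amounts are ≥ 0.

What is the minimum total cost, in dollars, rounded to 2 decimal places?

$146.87

Let x1 = barrels of ethanol, x2 = barrels of toluene, x3 = barrels of alkylate, x4 = barrels of FCC naphtha, x5 = barrels of reformate, x6 = barrels of light naphtha.
min 88.4x1 + 105.89x2 + 114.3x3 + 66.94x4 + 97.32x5 + 68.13x6 with:
  3.27x1 + 5.84x2 + 4.97x3 + 4.96x4 + 5.59x5 + 5.15x6 ≥ 8.86   (energy)
  159x2 + 1x3 + 42x4 + 106x5 + 6x6 ≤ 127   (aromatics volume)
  0.2x2 + 1.5x4 + 5.8x5 + 2.7x6 ≤ 7.6   (benzene volume)
  121.6x1 ≥ 79.9   (oxygenate mass)
  x4 ≤ 3
  x1, x2, x3, x4, x5, x6 ≥ 0.
The cheapest feasible vertex uses only ethanol, light naphtha; toluene, alkylate, FCC naphtha, reformate are not used. Binding constraints: energy and oxygenate mass.
So ethanol = 0.65707 barrels, light naphtha = 1.3032 barrels.
Total cost: 88.4·0.65707 + 68.13·1.3032 = 146.8720.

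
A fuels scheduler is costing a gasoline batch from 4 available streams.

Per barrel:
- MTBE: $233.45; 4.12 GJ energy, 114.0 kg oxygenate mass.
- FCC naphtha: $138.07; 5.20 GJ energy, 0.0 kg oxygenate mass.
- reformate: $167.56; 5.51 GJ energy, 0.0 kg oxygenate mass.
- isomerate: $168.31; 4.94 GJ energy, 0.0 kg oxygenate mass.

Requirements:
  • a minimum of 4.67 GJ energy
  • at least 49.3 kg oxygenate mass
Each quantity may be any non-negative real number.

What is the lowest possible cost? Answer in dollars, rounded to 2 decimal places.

$177.65

Set it up as a linear program. Let x1 = barrels of MTBE, x2 = barrels of FCC naphtha, x3 = barrels of reformate, x4 = barrels of isomerate.
Minimise 233.45x1 + 138.07x2 + 167.56x3 + 168.31x4 s.t.:
  4.12x1 + 5.2x2 + 5.51x3 + 4.94x4 ≥ 4.67   (energy)
  114x1 ≥ 49.3   (oxygenate mass)
  x1, x2, x3, x4 ≥ 0.
The minimum-cost mix takes nothing from reformate, isomerate — only MTBE, FCC naphtha. There the energy and oxygenate mass constraints are tight.
So MTBE = 0.4325 barrels, FCC naphtha = 0.5554 barrels.
Total cost: 233.45·0.4325 + 138.07·0.5554 = 177.6512.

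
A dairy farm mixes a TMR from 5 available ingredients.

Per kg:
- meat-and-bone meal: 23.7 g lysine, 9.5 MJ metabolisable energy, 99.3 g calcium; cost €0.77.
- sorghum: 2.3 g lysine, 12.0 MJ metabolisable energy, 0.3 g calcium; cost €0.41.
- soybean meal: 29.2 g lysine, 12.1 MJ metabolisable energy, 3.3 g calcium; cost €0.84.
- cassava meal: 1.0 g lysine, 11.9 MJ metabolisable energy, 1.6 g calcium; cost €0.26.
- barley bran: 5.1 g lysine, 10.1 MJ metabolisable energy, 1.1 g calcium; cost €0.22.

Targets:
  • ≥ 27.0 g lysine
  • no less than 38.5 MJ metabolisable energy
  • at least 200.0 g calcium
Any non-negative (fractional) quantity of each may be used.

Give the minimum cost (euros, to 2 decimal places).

€1.96

This is a linear program. Let x1 = kg of meat-and-bone meal, x2 = kg of sorghum, x3 = kg of soybean meal, x4 = kg of cassava meal, x5 = kg of barley bran.
min 0.77x1 + 0.41x2 + 0.84x3 + 0.26x4 + 0.22x5 s.t.:
  23.7x1 + 2.3x2 + 29.2x3 + 1x4 + 5.1x5 ≥ 27   (lysine)
  9.5x1 + 12x2 + 12.1x3 + 11.9x4 + 10.1x5 ≥ 38.5   (metabolisable energy)
  99.3x1 + 0.3x2 + 3.3x3 + 1.6x4 + 1.1x5 ≥ 200   (calcium)
  x1, x2, x3, x4, x5 ≥ 0.
The optimal basis is {meat-and-bone meal, cassava meal}; sorghum, soybean meal, barley bran drop out. Binding constraints: metabolisable energy and calcium.
Solving gives x1 = 1.988, x4 = 1.649.
Hence cost = 0.77·1.988 + 0.26·1.649 = €1.9595.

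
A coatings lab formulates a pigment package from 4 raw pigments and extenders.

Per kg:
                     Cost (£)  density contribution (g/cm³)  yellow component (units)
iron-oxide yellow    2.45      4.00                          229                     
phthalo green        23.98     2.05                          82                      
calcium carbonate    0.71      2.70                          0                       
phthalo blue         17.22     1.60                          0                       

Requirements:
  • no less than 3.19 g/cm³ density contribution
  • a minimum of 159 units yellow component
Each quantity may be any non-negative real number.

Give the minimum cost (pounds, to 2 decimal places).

Let x1 = kg of iron-oxide yellow, x2 = kg of phthalo green, x3 = kg of calcium carbonate, x4 = kg of phthalo blue.
Minimize 2.45x1 + 23.98x2 + 0.71x3 + 17.22x4 subject to:
  4x1 + 2.05x2 + 2.7x3 + 1.6x4 ≥ 3.19   (density contribution)
  229x1 + 82x2 ≥ 159   (yellow component)
  x1, x2, x3, x4 ≥ 0.
The optimal basis is {iron-oxide yellow, calcium carbonate}; phthalo green, phthalo blue drop out. The density contribution and yellow component requirements are met with equality.
Optimal quantities: iron-oxide yellow = 0.6943 kg, calcium carbonate = 0.1529 kg.
Total cost: 2.45·0.6943 + 0.71·0.1529 = 1.8096.

£1.81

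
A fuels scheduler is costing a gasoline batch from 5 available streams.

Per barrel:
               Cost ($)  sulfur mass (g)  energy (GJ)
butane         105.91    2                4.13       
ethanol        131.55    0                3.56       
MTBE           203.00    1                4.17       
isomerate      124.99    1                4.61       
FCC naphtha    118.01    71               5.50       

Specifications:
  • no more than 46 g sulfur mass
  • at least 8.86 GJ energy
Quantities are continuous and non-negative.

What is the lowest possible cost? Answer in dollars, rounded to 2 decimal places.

Let x1 = barrels of butane, x2 = barrels of ethanol, x3 = barrels of MTBE, x4 = barrels of isomerate, x5 = barrels of FCC naphtha.
Minimise 105.91x1 + 131.55x2 + 203x3 + 124.99x4 + 118.01x5 s.t.:
  2x1 + 1x3 + 1x4 + 71x5 ≤ 46   (sulfur mass)
  4.13x1 + 3.56x2 + 4.17x3 + 4.61x4 + 5.5x5 ≥ 8.86   (energy)
  x1, x2, x3, x4, x5 ≥ 0.
The minimum-cost mix takes nothing from ethanol, MTBE, isomerate — only butane, FCC naphtha. The sulfur mass and energy requirements are met with equality.
So butane = 1.3325 barrels, FCC naphtha = 0.61035 barrels.
Cost = 105.91·1.3325 + 118.01·0.61035 = 213.1525.

$213.15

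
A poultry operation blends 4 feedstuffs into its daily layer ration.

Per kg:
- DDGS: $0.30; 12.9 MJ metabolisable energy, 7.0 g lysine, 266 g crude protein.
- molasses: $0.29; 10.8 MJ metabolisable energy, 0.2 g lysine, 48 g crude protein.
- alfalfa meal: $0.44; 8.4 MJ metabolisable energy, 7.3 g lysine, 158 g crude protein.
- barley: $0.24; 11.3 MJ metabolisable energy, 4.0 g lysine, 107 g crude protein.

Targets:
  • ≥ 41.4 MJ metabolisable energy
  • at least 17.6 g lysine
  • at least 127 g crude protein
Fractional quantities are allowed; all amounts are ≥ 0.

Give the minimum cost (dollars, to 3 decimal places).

$0.911

Let x1 = kg of DDGS, x2 = kg of molasses, x3 = kg of alfalfa meal, x4 = kg of barley.
min 0.3x1 + 0.29x2 + 0.44x3 + 0.24x4 s.t.:
  12.9x1 + 10.8x2 + 8.4x3 + 11.3x4 ≥ 41.4   (metabolisable energy)
  7x1 + 0.2x2 + 7.3x3 + 4x4 ≥ 17.6   (lysine)
  266x1 + 48x2 + 158x3 + 107x4 ≥ 127   (crude protein)
  x1, x2, x3, x4 ≥ 0.
The cheapest feasible vertex uses only DDGS, barley; molasses, alfalfa meal are not used. The metabolisable energy and lysine requirements are met with equality.
Solving gives x1 = 1.21, x4 = 2.282.
Cost = 0.3·1.21 + 0.24·2.282 = 0.91068.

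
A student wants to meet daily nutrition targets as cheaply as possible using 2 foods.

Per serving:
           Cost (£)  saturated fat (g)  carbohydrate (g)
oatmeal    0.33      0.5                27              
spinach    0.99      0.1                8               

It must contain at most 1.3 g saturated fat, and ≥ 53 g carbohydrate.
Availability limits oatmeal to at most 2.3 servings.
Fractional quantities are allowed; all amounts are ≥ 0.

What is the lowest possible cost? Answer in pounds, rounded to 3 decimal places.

£0.648

Treat it as an LP. Let x1 = servings of oatmeal, x2 = servings of spinach.
Minimize 0.33x1 + 0.99x2 s.t.:
  0.5x1 + 0.1x2 ≤ 1.3   (saturated fat)
  27x1 + 8x2 ≥ 53   (carbohydrate)
  x1 ≤ 2.3
  x1, x2 ≥ 0.
The optimal basis is {oatmeal}; spinach drops out. There the carbohydrate constraint is tight.
That vertex is x1 = 1.963.
Hence cost = 0.33·1.963 = £0.64779.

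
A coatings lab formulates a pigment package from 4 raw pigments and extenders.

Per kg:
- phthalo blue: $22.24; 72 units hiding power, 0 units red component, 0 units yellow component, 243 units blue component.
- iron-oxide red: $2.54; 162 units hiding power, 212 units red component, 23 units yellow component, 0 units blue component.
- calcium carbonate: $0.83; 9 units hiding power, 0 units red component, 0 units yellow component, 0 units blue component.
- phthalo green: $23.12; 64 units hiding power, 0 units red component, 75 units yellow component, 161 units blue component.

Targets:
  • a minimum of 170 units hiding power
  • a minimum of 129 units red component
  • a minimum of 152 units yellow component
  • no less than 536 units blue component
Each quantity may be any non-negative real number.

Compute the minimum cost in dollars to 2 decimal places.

Let x1 = kg of phthalo blue, x2 = kg of iron-oxide red, x3 = kg of calcium carbonate, x4 = kg of phthalo green.
Minimize 22.24x1 + 2.54x2 + 0.83x3 + 23.12x4 s.t.:
  72x1 + 162x2 + 9x3 + 64x4 ≥ 170   (hiding power)
  212x2 ≥ 129   (red component)
  23x2 + 75x4 ≥ 152   (yellow component)
  243x1 + 161x4 ≥ 536   (blue component)
  x1, x2, x3, x4 ≥ 0.
The optimal basis is {phthalo blue, iron-oxide red}; calcium carbonate, phthalo green drop out. There the yellow component and blue component constraints are tight.
Solving gives x1 = 2.2058, x2 = 6.6087.
Hence cost = 22.24·2.2058 + 2.54·6.6087 = $65.8431.

$65.84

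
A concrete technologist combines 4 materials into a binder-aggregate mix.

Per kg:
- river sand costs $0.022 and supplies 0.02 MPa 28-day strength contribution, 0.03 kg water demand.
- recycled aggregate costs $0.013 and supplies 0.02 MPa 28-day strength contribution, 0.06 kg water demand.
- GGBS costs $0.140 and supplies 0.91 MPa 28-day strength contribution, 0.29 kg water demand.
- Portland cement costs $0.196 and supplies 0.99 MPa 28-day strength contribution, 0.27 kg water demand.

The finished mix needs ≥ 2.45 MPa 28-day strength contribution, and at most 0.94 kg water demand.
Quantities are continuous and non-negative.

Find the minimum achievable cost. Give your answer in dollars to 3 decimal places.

$0.377

Treat it as an LP. Let x1 = kg of river sand, x2 = kg of recycled aggregate, x3 = kg of GGBS, x4 = kg of Portland cement.
Minimize 0.022x1 + 0.013x2 + 0.14x3 + 0.196x4 with:
  0.02x1 + 0.02x2 + 0.91x3 + 0.99x4 ≥ 2.45   (28-day strength contribution)
  0.03x1 + 0.06x2 + 0.29x3 + 0.27x4 ≤ 0.94   (water demand)
  x1, x2, x3, x4 ≥ 0.
The minimum-cost mix takes nothing from river sand, recycled aggregate, Portland cement — only GGBS. The 28-day strength contribution requirement is met with equality.
So GGBS = 2.692 kg.
Total cost: 0.14·2.692 = 0.37688.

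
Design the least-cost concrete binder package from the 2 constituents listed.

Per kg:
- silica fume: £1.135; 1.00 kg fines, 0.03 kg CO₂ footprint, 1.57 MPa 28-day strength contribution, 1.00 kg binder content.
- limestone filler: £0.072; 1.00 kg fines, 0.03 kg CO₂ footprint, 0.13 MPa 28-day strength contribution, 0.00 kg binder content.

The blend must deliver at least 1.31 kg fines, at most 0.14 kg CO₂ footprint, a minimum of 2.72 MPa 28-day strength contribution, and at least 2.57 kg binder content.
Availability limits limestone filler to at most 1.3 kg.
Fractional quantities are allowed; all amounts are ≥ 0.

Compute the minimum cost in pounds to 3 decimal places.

Treat it as an LP. Let x1 = kg of silica fume, x2 = kg of limestone filler.
Minimise 1.135x1 + 0.072x2 s.t.:
  1x1 + 1x2 ≥ 1.31   (fines)
  0.03x1 + 0.03x2 ≤ 0.14   (CO₂ footprint)
  1.57x1 + 0.13x2 ≥ 2.72   (28-day strength contribution)
  1x1 ≥ 2.57   (binder content)
  x2 ≤ 1.3
  x1, x2 ≥ 0.
The minimum-cost mix takes nothing from limestone filler — only silica fume. Binding constraint: binder content.
Optimal quantities: silica fume = 2.57 kg.
Hence cost = 1.135·2.57 = £2.91695.

£2.917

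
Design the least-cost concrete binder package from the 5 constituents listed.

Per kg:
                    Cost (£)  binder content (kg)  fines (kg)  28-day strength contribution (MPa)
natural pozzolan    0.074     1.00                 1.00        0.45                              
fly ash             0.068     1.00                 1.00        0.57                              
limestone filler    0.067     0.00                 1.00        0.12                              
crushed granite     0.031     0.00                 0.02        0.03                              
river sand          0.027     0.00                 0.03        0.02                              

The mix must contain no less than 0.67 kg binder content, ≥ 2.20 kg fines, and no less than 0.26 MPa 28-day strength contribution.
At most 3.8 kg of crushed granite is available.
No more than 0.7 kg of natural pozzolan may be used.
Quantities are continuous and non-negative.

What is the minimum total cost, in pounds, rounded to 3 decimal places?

£0.148

Treat it as an LP. Let x1 = kg of natural pozzolan, x2 = kg of fly ash, x3 = kg of limestone filler, x4 = kg of crushed granite, x5 = kg of river sand.
Minimize 0.074x1 + 0.068x2 + 0.067x3 + 0.031x4 + 0.027x5 subject to:
  1x1 + 1x2 ≥ 0.67   (binder content)
  1x1 + 1x2 + 1x3 + 0.02x4 + 0.03x5 ≥ 2.2   (fines)
  0.45x1 + 0.57x2 + 0.12x3 + 0.03x4 + 0.02x5 ≥ 0.26   (28-day strength contribution)
  x4 ≤ 3.8
  x1 ≤ 0.7
  x1, x2, x3, x4, x5 ≥ 0.
The cheapest feasible vertex uses only fly ash, limestone filler; natural pozzolan, crushed granite, river sand are not used. There the binder content and fines constraints are tight.
Optimal quantities: fly ash = 0.67 kg, limestone filler = 1.53 kg.
Total cost: 0.068·0.67 + 0.067·1.53 = 0.14807.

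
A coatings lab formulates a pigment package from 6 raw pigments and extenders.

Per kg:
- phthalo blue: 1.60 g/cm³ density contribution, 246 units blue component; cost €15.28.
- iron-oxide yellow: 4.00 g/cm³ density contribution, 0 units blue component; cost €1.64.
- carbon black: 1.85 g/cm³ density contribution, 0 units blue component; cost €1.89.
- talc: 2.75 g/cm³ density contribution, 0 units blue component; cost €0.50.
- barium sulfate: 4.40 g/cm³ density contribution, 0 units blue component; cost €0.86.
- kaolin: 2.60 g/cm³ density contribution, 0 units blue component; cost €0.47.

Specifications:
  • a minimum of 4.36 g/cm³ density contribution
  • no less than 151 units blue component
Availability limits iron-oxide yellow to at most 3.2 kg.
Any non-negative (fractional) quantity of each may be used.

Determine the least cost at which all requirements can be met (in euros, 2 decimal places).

€9.99

Let x1 = kg of phthalo blue, x2 = kg of iron-oxide yellow, x3 = kg of carbon black, x4 = kg of talc, x5 = kg of barium sulfate, x6 = kg of kaolin.
Minimise 15.28x1 + 1.64x2 + 1.89x3 + 0.5x4 + 0.86x5 + 0.47x6 subject to:
  1.6x1 + 4x2 + 1.85x3 + 2.75x4 + 4.4x5 + 2.6x6 ≥ 4.36   (density contribution)
  246x1 ≥ 151   (blue component)
  x2 ≤ 3.2
  x1, x2, x3, x4, x5, x6 ≥ 0.
The optimal basis is {phthalo blue, kaolin}; iron-oxide yellow, carbon black, talc, barium sulfate drop out. There the density contribution and blue component constraints are tight.
That vertex is x1 = 0.6138, x6 = 1.299.
Cost = 15.28·0.6138 + 0.47·1.299 = 9.9894.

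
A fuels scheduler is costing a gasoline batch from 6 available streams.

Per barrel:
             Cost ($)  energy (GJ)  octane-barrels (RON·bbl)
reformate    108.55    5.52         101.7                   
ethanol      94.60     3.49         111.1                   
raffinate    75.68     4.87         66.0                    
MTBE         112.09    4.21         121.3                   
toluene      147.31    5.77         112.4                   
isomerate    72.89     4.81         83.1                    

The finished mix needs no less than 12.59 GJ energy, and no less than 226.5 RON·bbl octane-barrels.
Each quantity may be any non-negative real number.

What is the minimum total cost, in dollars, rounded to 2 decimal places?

Set it up as a linear program. Let x1 = barrels of reformate, x2 = barrels of ethanol, x3 = barrels of raffinate, x4 = barrels of MTBE, x5 = barrels of toluene, x6 = barrels of isomerate.
Minimize 108.55x1 + 94.6x2 + 75.68x3 + 112.09x4 + 147.31x5 + 72.89x6 subject to:
  5.52x1 + 3.49x2 + 4.87x3 + 4.21x4 + 5.77x5 + 4.81x6 ≥ 12.59   (energy)
  101.7x1 + 111.1x2 + 66x3 + 121.3x4 + 112.4x5 + 83.1x6 ≥ 226.5   (octane-barrels)
  x1, x2, x3, x4, x5, x6 ≥ 0.
At the optimum only ethanol, isomerate are positive (reformate, raffinate, MTBE, toluene = 0). There the energy and octane-barrels constraints are tight.
So ethanol = 0.17693 barrels, isomerate = 2.4891 barrels.
Total cost: 94.6·0.17693 + 72.89·2.4891 = 198.1681.

$198.17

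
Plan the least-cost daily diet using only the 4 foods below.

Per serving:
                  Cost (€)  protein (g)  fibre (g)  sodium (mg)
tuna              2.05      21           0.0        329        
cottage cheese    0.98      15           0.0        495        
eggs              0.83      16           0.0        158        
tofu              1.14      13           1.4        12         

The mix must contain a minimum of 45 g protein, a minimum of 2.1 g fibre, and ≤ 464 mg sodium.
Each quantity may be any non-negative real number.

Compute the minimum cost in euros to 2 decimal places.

Treat it as an LP. Let x1 = servings of tuna, x2 = servings of cottage cheese, x3 = servings of eggs, x4 = servings of tofu.
Minimize 2.05x1 + 0.98x2 + 0.83x3 + 1.14x4 s.t.:
  21x1 + 15x2 + 16x3 + 13x4 ≥ 45   (protein)
  1.4x4 ≥ 2.1   (fibre)
  329x1 + 495x2 + 158x3 + 12x4 ≤ 464   (sodium)
  x1, x2, x3, x4 ≥ 0.
The minimum-cost mix takes nothing from tuna, cottage cheese — only eggs, tofu. The protein and fibre requirements are met with equality.
That vertex is x3 = 1.594, x4 = 1.5.
Objective = 0.83·1.594 + 1.14·1.5 = 3.0330.

€3.03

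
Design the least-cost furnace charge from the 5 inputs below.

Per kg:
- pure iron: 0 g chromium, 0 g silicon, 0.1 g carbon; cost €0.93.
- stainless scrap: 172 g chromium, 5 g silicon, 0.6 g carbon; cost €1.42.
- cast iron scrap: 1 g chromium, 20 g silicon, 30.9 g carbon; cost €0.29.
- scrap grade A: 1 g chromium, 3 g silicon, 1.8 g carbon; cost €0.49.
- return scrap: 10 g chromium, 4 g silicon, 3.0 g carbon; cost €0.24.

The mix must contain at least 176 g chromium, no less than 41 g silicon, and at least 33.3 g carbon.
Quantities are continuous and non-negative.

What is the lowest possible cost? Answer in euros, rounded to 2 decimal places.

Let x1 = kg of pure iron, x2 = kg of stainless scrap, x3 = kg of cast iron scrap, x4 = kg of scrap grade A, x5 = kg of return scrap.
Minimise 0.93x1 + 1.42x2 + 0.29x3 + 0.49x4 + 0.24x5 with:
  172x2 + 1x3 + 1x4 + 10x5 ≥ 176   (chromium)
  5x2 + 20x3 + 3x4 + 4x5 ≥ 41   (silicon)
  0.1x1 + 0.6x2 + 30.9x3 + 1.8x4 + 3x5 ≥ 33.3   (carbon)
  x1, x2, x3, x4, x5 ≥ 0.
At the optimum only stainless scrap, cast iron scrap are positive (pure iron, scrap grade A, return scrap = 0). There the chromium and silicon constraints are tight.
Optimal quantities: stainless scrap = 1.013 kg, cast iron scrap = 1.797 kg.
Total cost: 1.42·1.013 + 0.29·1.797 = 1.9596.

€1.96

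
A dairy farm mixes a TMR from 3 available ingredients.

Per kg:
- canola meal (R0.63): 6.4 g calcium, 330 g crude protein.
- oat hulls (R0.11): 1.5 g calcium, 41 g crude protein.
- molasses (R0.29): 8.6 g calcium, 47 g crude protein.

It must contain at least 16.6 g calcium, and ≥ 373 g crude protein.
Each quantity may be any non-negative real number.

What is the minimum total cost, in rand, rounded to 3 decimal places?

R0.956

Let x1 = kg of canola meal, x2 = kg of oat hulls, x3 = kg of molasses.
Minimise 0.63x1 + 0.11x2 + 0.29x3 with:
  6.4x1 + 1.5x2 + 8.6x3 ≥ 16.6   (calcium)
  330x1 + 41x2 + 47x3 ≥ 373   (crude protein)
  x1, x2, x3 ≥ 0.
At the optimum only canola meal, molasses are positive (oat hulls = 0). There the calcium and crude protein constraints are tight.
So canola meal = 0.9568 kg, molasses = 1.218 kg.
Cost = 0.63·0.9568 + 0.29·1.218 = 0.95600.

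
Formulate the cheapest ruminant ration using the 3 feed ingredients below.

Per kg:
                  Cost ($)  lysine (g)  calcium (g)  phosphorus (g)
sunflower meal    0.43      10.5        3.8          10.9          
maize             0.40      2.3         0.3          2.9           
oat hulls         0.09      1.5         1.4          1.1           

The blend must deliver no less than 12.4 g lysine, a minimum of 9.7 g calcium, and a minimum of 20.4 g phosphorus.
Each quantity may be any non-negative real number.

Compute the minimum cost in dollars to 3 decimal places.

Let x1 = kg of sunflower meal, x2 = kg of maize, x3 = kg of oat hulls.
min 0.43x1 + 0.4x2 + 0.09x3 subject to:
  10.5x1 + 2.3x2 + 1.5x3 ≥ 12.4   (lysine)
  3.8x1 + 0.3x2 + 1.4x3 ≥ 9.7   (calcium)
  10.9x1 + 2.9x2 + 1.1x3 ≥ 20.4   (phosphorus)
  x1, x2, x3 ≥ 0.
The optimal basis is {sunflower meal, oat hulls}; maize drops out. There the calcium and phosphorus constraints are tight.
That vertex is x1 = 1.6146, x3 = 2.546.
Cost = 0.43·1.6146 + 0.09·2.546 = 0.92342.

$0.923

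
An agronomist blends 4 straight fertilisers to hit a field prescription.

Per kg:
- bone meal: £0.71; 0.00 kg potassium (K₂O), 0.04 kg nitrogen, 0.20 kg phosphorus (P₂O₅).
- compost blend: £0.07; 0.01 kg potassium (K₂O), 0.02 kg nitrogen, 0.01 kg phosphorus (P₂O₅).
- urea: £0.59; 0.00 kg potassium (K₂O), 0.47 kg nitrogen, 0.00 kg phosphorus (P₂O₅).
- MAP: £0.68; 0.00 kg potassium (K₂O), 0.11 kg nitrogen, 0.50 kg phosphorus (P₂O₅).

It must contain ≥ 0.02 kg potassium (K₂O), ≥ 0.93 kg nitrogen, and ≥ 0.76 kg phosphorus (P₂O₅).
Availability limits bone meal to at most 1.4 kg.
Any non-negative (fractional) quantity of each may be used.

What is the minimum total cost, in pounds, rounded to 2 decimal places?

Let x1 = kg of bone meal, x2 = kg of compost blend, x3 = kg of urea, x4 = kg of MAP.
Minimise 0.71x1 + 0.07x2 + 0.59x3 + 0.68x4 s.t.:
  0.01x2 ≥ 0.02   (potassium (K₂O))
  0.04x1 + 0.02x2 + 0.47x3 + 0.11x4 ≥ 0.93   (nitrogen)
  0.2x1 + 0.01x2 + 0.5x4 ≥ 0.76   (phosphorus (P₂O₅))
  x1 ≤ 1.4
  x1, x2, x3, x4 ≥ 0.
The minimum-cost mix takes nothing from bone meal — only compost blend, urea, MAP. There the potassium (K₂O), nitrogen, phosphorus (P₂O₅) constraints are tight.
That vertex is x2 = 2, x3 = 1.547, x4 = 1.48.
Cost = 0.07·2 + 0.59·1.547 + 0.68·1.48 = 2.0591.

£2.06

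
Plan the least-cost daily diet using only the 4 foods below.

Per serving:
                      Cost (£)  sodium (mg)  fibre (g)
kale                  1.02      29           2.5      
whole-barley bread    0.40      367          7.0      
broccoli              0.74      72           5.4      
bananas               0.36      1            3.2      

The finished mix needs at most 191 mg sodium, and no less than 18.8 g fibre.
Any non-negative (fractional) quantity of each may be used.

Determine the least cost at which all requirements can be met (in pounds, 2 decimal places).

£1.92

Let x1 = servings of kale, x2 = servings of whole-barley bread, x3 = servings of broccoli, x4 = servings of bananas.
min 1.02x1 + 0.4x2 + 0.74x3 + 0.36x4 with:
  29x1 + 367x2 + 72x3 + 1x4 ≤ 191   (sodium)
  2.5x1 + 7x2 + 5.4x3 + 3.2x4 ≥ 18.8   (fibre)
  x1, x2, x3, x4 ≥ 0.
The optimal basis is {whole-barley bread, bananas}; kale, broccoli drop out. The sodium and fibre requirements are met with equality.
Solving gives x2 = 0.5075, x4 = 4.765.
Hence cost = 0.4·0.5075 + 0.36·4.765 = £1.9184.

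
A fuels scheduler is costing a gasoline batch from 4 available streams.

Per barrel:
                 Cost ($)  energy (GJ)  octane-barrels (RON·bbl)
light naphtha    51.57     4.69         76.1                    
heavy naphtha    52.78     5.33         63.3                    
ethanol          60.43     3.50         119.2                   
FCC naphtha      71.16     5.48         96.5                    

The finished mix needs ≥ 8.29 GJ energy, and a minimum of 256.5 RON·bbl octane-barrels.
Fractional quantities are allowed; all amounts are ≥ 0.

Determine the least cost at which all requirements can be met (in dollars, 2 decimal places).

$134.05

Treat it as an LP. Let x1 = barrels of light naphtha, x2 = barrels of heavy naphtha, x3 = barrels of ethanol, x4 = barrels of FCC naphtha.
Minimise 51.57x1 + 52.78x2 + 60.43x3 + 71.16x4 s.t.:
  4.69x1 + 5.33x2 + 3.5x3 + 5.48x4 ≥ 8.29   (energy)
  76.1x1 + 63.3x2 + 119.2x3 + 96.5x4 ≥ 256.5   (octane-barrels)
  x1, x2, x3, x4 ≥ 0.
At the optimum only light naphtha, ethanol are positive (heavy naphtha, FCC naphtha = 0). Binding constraints: energy and octane-barrels.
So light naphtha = 0.30891 barrels, ethanol = 1.9546 barrels.
Hence cost = 51.57·0.30891 + 60.43·1.9546 = $134.0470.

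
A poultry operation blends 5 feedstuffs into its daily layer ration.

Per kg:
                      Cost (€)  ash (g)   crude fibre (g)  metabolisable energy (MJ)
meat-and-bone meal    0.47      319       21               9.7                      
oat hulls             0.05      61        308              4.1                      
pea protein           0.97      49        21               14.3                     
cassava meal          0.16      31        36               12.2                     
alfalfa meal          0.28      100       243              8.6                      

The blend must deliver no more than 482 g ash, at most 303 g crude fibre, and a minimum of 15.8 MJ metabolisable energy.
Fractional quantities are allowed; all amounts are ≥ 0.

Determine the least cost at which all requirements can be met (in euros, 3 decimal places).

This is a linear program. Let x1 = kg of meat-and-bone meal, x2 = kg of oat hulls, x3 = kg of pea protein, x4 = kg of cassava meal, x5 = kg of alfalfa meal.
min 0.47x1 + 0.05x2 + 0.97x3 + 0.16x4 + 0.28x5 subject to:
  319x1 + 61x2 + 49x3 + 31x4 + 100x5 ≤ 482   (ash)
  21x1 + 308x2 + 21x3 + 36x4 + 243x5 ≤ 303   (crude fibre)
  9.7x1 + 4.1x2 + 14.3x3 + 12.2x4 + 8.6x5 ≥ 15.8   (metabolisable energy)
  x1, x2, x3, x4, x5 ≥ 0.
At the optimum only oat hulls, cassava meal are positive (meat-and-bone meal, pea protein, alfalfa meal = 0). The crude fibre and metabolisable energy requirements are met with equality.
That vertex is x2 = 0.8664, x4 = 1.004.
Hence cost = 0.05·0.8664 + 0.16·1.004 = €0.20396.

€0.204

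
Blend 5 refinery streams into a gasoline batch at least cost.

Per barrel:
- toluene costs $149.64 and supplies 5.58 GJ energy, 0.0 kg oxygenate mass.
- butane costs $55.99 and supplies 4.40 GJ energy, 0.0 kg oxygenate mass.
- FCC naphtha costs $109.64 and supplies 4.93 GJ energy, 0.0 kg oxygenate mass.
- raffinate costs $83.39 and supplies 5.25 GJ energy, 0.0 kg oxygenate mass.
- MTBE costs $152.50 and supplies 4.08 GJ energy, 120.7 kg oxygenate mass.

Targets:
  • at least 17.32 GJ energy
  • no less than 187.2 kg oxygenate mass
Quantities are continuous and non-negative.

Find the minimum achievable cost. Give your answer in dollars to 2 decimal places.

Set it up as a linear program. Let x1 = barrels of toluene, x2 = barrels of butane, x3 = barrels of FCC naphtha, x4 = barrels of raffinate, x5 = barrels of MTBE.
Minimize 149.64x1 + 55.99x2 + 109.64x3 + 83.39x4 + 152.5x5 subject to:
  5.58x1 + 4.4x2 + 4.93x3 + 5.25x4 + 4.08x5 ≥ 17.32   (energy)
  120.7x5 ≥ 187.2   (oxygenate mass)
  x1, x2, x3, x4, x5 ≥ 0.
The cheapest feasible vertex uses only butane, MTBE; toluene, FCC naphtha, raffinate are not used. Binding constraints: energy and oxygenate mass.
Optimal quantities: butane = 2.498 barrels, MTBE = 1.551 barrels.
Total cost: 55.99·2.498 + 152.5·1.551 = 376.3905.

$376.39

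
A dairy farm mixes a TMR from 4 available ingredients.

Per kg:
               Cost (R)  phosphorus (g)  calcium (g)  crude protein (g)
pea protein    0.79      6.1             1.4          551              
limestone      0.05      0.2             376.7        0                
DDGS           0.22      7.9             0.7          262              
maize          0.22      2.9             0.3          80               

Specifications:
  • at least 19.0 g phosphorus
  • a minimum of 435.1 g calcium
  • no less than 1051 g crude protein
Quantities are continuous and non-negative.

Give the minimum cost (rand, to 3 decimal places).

R0.940

This is a linear program. Let x1 = kg of pea protein, x2 = kg of limestone, x3 = kg of DDGS, x4 = kg of maize.
min 0.79x1 + 0.05x2 + 0.22x3 + 0.22x4 subject to:
  6.1x1 + 0.2x2 + 7.9x3 + 2.9x4 ≥ 19   (phosphorus)
  1.4x1 + 376.7x2 + 0.7x3 + 0.3x4 ≥ 435.1   (calcium)
  551x1 + 262x3 + 80x4 ≥ 1051   (crude protein)
  x1, x2, x3, x4 ≥ 0.
The optimal basis is {limestone, DDGS}; pea protein, maize drop out. The calcium and crude protein requirements are met with equality.
So limestone = 1.148 kg, DDGS = 4.011 kg.
Hence cost = 0.05·1.148 + 0.22·4.011 = R0.93982.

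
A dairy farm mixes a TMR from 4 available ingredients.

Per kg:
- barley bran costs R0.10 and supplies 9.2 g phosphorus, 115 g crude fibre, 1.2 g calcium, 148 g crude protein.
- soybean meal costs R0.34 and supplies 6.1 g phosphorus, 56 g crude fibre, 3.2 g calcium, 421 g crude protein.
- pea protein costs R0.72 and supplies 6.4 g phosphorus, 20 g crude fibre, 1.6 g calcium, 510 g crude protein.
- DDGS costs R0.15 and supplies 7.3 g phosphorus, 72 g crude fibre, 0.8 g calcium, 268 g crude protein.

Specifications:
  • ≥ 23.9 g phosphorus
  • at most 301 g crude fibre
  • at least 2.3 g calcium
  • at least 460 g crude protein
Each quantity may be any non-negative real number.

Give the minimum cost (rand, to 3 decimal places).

R0.295

Let x1 = kg of barley bran, x2 = kg of soybean meal, x3 = kg of pea protein, x4 = kg of DDGS.
Minimize 0.1x1 + 0.34x2 + 0.72x3 + 0.15x4 subject to:
  9.2x1 + 6.1x2 + 6.4x3 + 7.3x4 ≥ 23.9   (phosphorus)
  115x1 + 56x2 + 20x3 + 72x4 ≤ 301   (crude fibre)
  1.2x1 + 3.2x2 + 1.6x3 + 0.8x4 ≥ 2.3   (calcium)
  148x1 + 421x2 + 510x3 + 268x4 ≥ 460   (crude protein)
  x1, x2, x3, x4 ≥ 0.
At the optimum only barley bran, DDGS are positive (soybean meal, pea protein = 0). There the phosphorus and crude protein constraints are tight.
Optimal quantities: barley bran = 2.2 kg, DDGS = 0.5016 kg.
Hence cost = 0.1·2.2 + 0.15·0.5016 = R0.29524.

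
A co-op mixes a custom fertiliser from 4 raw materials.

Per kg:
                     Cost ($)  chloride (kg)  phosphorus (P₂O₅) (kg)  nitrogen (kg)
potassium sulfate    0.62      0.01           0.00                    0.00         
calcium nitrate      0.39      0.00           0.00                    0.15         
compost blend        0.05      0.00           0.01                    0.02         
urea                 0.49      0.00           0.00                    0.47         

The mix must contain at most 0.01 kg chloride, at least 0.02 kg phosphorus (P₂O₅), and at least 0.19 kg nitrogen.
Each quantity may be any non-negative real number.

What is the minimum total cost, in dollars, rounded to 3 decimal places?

Set it up as a linear program. Let x1 = kg of potassium sulfate, x2 = kg of calcium nitrate, x3 = kg of compost blend, x4 = kg of urea.
min 0.62x1 + 0.39x2 + 0.05x3 + 0.49x4 s.t.:
  0.01x1 ≤ 0.01   (chloride)
  0.01x3 ≥ 0.02   (phosphorus (P₂O₅))
  0.15x2 + 0.02x3 + 0.47x4 ≥ 0.19   (nitrogen)
  x1, x2, x3, x4 ≥ 0.
The minimum-cost mix takes nothing from potassium sulfate, calcium nitrate — only compost blend, urea. There the phosphorus (P₂O₅) and nitrogen constraints are tight.
That vertex is x3 = 2, x4 = 0.3191.
Cost = 0.05·2 + 0.49·0.3191 = 0.25636.

$0.256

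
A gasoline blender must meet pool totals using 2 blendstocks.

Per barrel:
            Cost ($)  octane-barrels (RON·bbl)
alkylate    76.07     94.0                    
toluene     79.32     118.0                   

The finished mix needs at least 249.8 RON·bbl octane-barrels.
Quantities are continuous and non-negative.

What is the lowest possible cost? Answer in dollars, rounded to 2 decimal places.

$167.92

Let x1 = barrels of alkylate, x2 = barrels of toluene.
Minimise 76.07x1 + 79.32x2 with:
  94x1 + 118x2 ≥ 249.8   (octane-barrels)
  x1, x2 ≥ 0.
The cheapest feasible vertex uses only toluene; alkylate is not used. There the octane-barrels constraint is tight.
Optimal quantities: toluene = 2.117 barrels.
Objective = 79.32·2.117 = 167.9204.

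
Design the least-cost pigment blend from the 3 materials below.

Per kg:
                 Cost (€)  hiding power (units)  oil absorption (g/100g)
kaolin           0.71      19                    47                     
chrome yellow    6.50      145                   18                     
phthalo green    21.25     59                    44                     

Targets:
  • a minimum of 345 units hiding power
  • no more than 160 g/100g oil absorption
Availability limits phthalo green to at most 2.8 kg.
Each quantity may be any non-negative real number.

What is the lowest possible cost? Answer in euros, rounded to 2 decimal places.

Let x1 = kg of kaolin, x2 = kg of chrome yellow, x3 = kg of phthalo green.
Minimise 0.71x1 + 6.5x2 + 21.25x3 subject to:
  19x1 + 145x2 + 59x3 ≥ 345   (hiding power)
  47x1 + 18x2 + 44x3 ≤ 160   (oil absorption)
  x3 ≤ 2.8
  x1, x2, x3 ≥ 0.
The minimum-cost mix takes nothing from phthalo green — only kaolin, chrome yellow. There the hiding power and oil absorption constraints are tight.
Solving gives x1 = 2.625, x2 = 2.035.
Cost = 0.71·2.625 + 6.5·2.035 = 15.0913.

€15.09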